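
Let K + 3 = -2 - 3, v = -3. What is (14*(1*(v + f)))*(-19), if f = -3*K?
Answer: -5586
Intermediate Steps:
K = -8 (K = -3 + (-2 - 3) = -3 - 5 = -8)
f = 24 (f = -3*(-8) = 24)
(14*(1*(v + f)))*(-19) = (14*(1*(-3 + 24)))*(-19) = (14*(1*21))*(-19) = (14*21)*(-19) = 294*(-19) = -5586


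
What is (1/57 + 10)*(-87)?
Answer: -16559/19 ≈ -871.53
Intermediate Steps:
(1/57 + 10)*(-87) = (571/57)*(-87) = -16559/19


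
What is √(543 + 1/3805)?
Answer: 2*√1965392845/3805 ≈ 23.302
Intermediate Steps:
√(543 + 1/3805) = √(2066116/3805) = 2*√1965392845/3805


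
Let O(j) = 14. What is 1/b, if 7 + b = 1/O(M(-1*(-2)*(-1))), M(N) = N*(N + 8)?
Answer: -14/97 ≈ -0.14433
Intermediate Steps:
M(N) = N*(8 + N)
b = -97/14 (b = -7 + 1/14 = -97/14 ≈ -6.9286)
1/b = 1/(-97/14) = -14/97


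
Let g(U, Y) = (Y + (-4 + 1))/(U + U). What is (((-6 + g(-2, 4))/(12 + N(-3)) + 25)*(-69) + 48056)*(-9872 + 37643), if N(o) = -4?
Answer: 41220967407/32 ≈ 1.2882e+9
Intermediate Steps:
g(U, Y) = (-3 + Y)/(2*U) (g(U, Y) = (Y - 3)/((2*U)) = (-3 + Y)*(1/(2*U)) = (-3 + Y)/(2*U))
(((-6 + g(-2, 4))/(12 + N(-3)) + 25)*(-69) + 48056)*(-9872 + 37643) = (((-6 + (½)*(-3 + 4)/(-2))/(12 - 4) + 25)*(-69) + 48056)*(-9872 + 37643) = (((-6 + (½)*(-½)*1)/8 + 25)*(-69) + 48056)*27771 = (((-6 - ¼)*(⅛) + 25)*(-69) + 48056)*27771 = ((-25/4*⅛ + 25)*(-69) + 48056)*27771 = ((-25/32 + 25)*(-69) + 48056)*27771 = ((775/32)*(-69) + 48056)*27771 = (-53475/32 + 48056)*27771 = (1484317/32)*27771 = 41220967407/32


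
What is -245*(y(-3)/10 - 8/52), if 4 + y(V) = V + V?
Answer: 3675/13 ≈ 282.69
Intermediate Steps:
y(V) = -4 + 2*V (y(V) = -4 + (V + V) = -4 + 2*V)
-245*(y(-3)/10 - 8/52) = -245*((-4 + 2*(-3))/10 - 8/52) = -245*((-4 - 6)*(⅒) - 8*1/52) = -245*(-10*⅒ - 2/13) = -245*(-1 - 2/13) = -245*(-15/13) = 3675/13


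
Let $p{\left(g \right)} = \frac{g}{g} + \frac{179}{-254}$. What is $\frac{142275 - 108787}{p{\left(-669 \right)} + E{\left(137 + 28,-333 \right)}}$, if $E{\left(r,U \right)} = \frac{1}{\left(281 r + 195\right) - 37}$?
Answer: $\frac{56531772128}{498497} \approx 1.134 \cdot 10^{5}$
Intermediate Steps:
$p{\left(g \right)} = \frac{75}{254}$ ($p{\left(g \right)} = 1 + 179 \left(- \frac{1}{254}\right) = 1 - \frac{179}{254} = \frac{75}{254}$)
$E{\left(r,U \right)} = \frac{1}{158 + 281 r}$ ($E{\left(r,U \right)} = \frac{1}{\left(195 + 281 r\right) - 37} = \frac{1}{158 + 281 r}$)
$\frac{142275 - 108787}{p{\left(-669 \right)} + E{\left(137 + 28,-333 \right)}} = \frac{142275 - 108787}{\frac{75}{254} + \frac{1}{158 + 281 \left(137 + 28\right)}} = \frac{33488}{\frac{75}{254} + \frac{1}{158 + 281 \cdot 165}} = \frac{33488}{\frac{75}{254} + \frac{1}{158 + 46365}} = \frac{33488}{\frac{75}{254} + \frac{1}{46523}} = \frac{33488}{\frac{3489479}{11816842}} = 33488 \cdot \frac{11816842}{3489479} = \frac{56531772128}{498497}$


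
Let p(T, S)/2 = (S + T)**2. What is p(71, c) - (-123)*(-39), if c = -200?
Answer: 28485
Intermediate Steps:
p(T, S) = 2*(S + T)**2
p(71, c) - (-123)*(-39) = 2*(-200 + 71)**2 - (-123)*(-39) = 2*(-129)**2 - 1*4797 = 2*16641 - 4797 = 33282 - 4797 = 28485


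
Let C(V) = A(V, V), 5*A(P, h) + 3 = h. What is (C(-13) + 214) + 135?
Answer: 1729/5 ≈ 345.80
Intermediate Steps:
A(P, h) = -⅗ + h/5
C(V) = -⅗ + V/5
(C(-13) + 214) + 135 = ((-⅗ + (⅕)*(-13)) + 214) + 135 = ((-⅗ - 13/5) + 214) + 135 = (-16/5 + 214) + 135 = 1054/5 + 135 = 1729/5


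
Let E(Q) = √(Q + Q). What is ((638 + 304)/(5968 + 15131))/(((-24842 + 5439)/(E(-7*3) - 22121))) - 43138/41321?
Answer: -5599652098188/5638717335979 - 314*I*√42/136461299 ≈ -0.99307 - 1.4912e-5*I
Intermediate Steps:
E(Q) = √2*√Q (E(Q) = √(2*Q) = √2*√Q)
((638 + 304)/(5968 + 15131))/(((-24842 + 5439)/(E(-7*3) - 22121))) - 43138/41321 = ((638 + 304)/(5968 + 15131))/(((-24842 + 5439)/(√2*√(-7*3) - 22121))) - 43138/41321 = (942/21099)/((-19403/(√2*√(-21) - 22121))) - 43138*1/41321 = (942*(1/21099))/((-19403/(√2*(I*√21) - 22121))) - 43138/41321 = 314/(7033*((-19403/(I*√42 - 22121)))) - 43138/41321 = 314/(7033*((-19403/(-22121 + I*√42)))) - 43138/41321 = 314*(22121/19403 - I*√42/19403)/7033 - 43138/41321 = (6945994/136461299 - 314*I*√42/136461299) - 43138/41321 = -5599652098188/5638717335979 - 314*I*√42/136461299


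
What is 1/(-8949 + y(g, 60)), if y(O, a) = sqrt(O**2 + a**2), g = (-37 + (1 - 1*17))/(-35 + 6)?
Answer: -7526109/67348119032 - 29*sqrt(3030409)/67348119032 ≈ -0.00011250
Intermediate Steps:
g = 53/29 (g = (-37 + (1 - 17))/(-29) = (-37 - 16)*(-1/29) = -53*(-1/29) = 53/29 ≈ 1.8276)
1/(-8949 + y(g, 60)) = 1/(-8949 + sqrt((53/29)**2 + 60**2)) = 1/(-8949 + sqrt(2809/841 + 3600)) = 1/(-8949 + sqrt(3030409/841)) = 1/(-8949 + sqrt(3030409)/29)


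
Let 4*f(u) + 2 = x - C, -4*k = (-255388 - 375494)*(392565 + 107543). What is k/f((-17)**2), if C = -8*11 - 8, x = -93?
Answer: 315509135256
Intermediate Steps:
k = 78877283814 (k = -(-255388 - 375494)*(392565 + 107543)/4 = -(-315441)*500108/2 = -1/4*(-315509135256) = 78877283814)
C = -96 (C = -88 - 8 = -96)
f(u) = 1/4 (f(u) = -1/2 + (-93 - 1*(-96))/4 = -1/2 + (-93 + 96)/4 = -1/2 + (1/4)*3 = -1/2 + 3/4 = 1/4)
k/f((-17)**2) = 78877283814/(1/4) = 78877283814*4 = 315509135256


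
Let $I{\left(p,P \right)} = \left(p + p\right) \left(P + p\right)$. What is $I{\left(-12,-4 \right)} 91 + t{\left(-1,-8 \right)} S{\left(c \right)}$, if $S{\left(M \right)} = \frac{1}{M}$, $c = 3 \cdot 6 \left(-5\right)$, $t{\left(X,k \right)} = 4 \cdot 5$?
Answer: $\frac{314494}{9} \approx 34944.0$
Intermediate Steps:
$t{\left(X,k \right)} = 20$
$I{\left(p,P \right)} = 2 p \left(P + p\right)$
$c = -90$ ($c = 18 \left(-5\right) = -90$)
$I{\left(-12,-4 \right)} 91 + t{\left(-1,-8 \right)} S{\left(c \right)} = 2 \left(-12\right) \left(-4 - 12\right) 91 + \frac{20}{-90} = 2 \left(-12\right) \left(-16\right) 91 + 20 \left(- \frac{1}{90}\right) = 384 \cdot 91 - \frac{2}{9} = 34944 - \frac{2}{9} = \frac{314494}{9}$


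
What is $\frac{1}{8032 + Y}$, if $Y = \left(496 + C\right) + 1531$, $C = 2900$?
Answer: $\frac{1}{12959} \approx 7.7166 \cdot 10^{-5}$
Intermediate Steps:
$Y = 4927$ ($Y = \left(496 + 2900\right) + 1531 = 3396 + 1531 = 4927$)
$\frac{1}{8032 + Y} = \frac{1}{8032 + 4927} = \frac{1}{12959}$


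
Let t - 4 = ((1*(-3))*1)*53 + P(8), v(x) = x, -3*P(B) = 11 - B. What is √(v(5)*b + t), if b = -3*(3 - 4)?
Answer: I*√141 ≈ 11.874*I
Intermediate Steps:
P(B) = -11/3 + B/3 (P(B) = -(11 - B)/3 = -11/3 + B/3)
b = 3 (b = -3*(-1) = 3)
t = -156 (t = 4 + (((1*(-3))*1)*53 + (-11/3 + (⅓)*8)) = 4 + (-3*1*53 + (-11/3 + 8/3)) = 4 + (-3*53 - 1) = 4 + (-159 - 1) = 4 - 160 = -156)
√(v(5)*b + t) = √(5*3 - 156) = √(15 - 156) = √(-141) = I*√141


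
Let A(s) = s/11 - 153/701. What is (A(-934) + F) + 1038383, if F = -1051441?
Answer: -101346655/7711 ≈ -13143.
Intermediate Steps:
A(s) = -153/701 + s/11 (A(s) = s*(1/11) - 153*1/701 = s/11 - 153/701 = -153/701 + s/11)
(A(-934) + F) + 1038383 = ((-153/701 + (1/11)*(-934)) - 1051441) + 1038383 = ((-153/701 - 934/11) - 1051441) + 1038383 = (-656417/7711 - 1051441) + 1038383 = -8108317968/7711 + 1038383 = -101346655/7711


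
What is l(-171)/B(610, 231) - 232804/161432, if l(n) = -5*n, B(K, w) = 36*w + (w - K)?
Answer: -427435247/320321446 ≈ -1.3344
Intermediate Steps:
B(K, w) = -K + 37*w
l(-171)/B(610, 231) - 232804/161432 = (-5*(-171))/(-1*610 + 37*231) - 232804/161432 = 855/(-610 + 8547) - 232804*1/161432 = 855/7937 - 58201/40358 = -427435247/320321446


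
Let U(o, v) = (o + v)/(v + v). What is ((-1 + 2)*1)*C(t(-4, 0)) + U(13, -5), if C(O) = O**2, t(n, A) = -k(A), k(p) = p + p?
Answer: -4/5 ≈ -0.80000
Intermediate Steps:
U(o, v) = (o + v)/(2*v) (U(o, v) = (o + v)/((2*v)) = (o + v)*(1/(2*v)) = (o + v)/(2*v))
k(p) = 2*p
t(n, A) = -2*A
((-1 + 2)*1)*C(t(-4, 0)) + U(13, -5) = ((-1 + 2)*1)*(-2*0)**2 + (1/2)*(13 - 5)/(-5) = (1*1)*0**2 + (1/2)*(-1/5)*8 = 1*0 - 4/5 = 0 - 4/5 = -4/5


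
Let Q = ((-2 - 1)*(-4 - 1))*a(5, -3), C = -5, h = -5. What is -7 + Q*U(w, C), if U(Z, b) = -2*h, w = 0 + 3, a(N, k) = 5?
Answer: 743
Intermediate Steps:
w = 3
U(Z, b) = 10 (U(Z, b) = -2*(-5) = 10)
Q = 75 (Q = ((-2 - 1)*(-4 - 1))*5 = -3*(-5)*5 = 15*5 = 75)
-7 + Q*U(w, C) = -7 + 75*10 = -7 + 750 = 743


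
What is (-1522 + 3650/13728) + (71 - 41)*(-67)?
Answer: -24241823/6864 ≈ -3531.7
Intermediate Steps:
(-1522 + 3650/13728) + (71 - 41)*(-67) = (-1522 + 3650*(1/13728)) + 30*(-67) = (-1522 + 1825/6864) - 2010 = -10445183/6864 - 2010 = -24241823/6864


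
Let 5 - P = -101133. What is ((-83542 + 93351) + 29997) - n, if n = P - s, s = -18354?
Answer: -79686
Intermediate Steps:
P = 101138 (P = 5 - 1*(-101133) = 5 + 101133 = 101138)
n = 119492 (n = 101138 - 1*(-18354) = 101138 + 18354 = 119492)
((-83542 + 93351) + 29997) - n = ((-83542 + 93351) + 29997) - 1*119492 = (9809 + 29997) - 119492 = 39806 - 119492 = -79686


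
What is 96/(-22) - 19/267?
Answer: -13025/2937 ≈ -4.4348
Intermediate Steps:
96/(-22) - 19/267 = 96*(-1/22) - 19*1/267 = -48/11 - 19/267 = -13025/2937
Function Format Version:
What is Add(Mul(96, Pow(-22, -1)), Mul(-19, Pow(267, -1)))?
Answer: Rational(-13025, 2937) ≈ -4.4348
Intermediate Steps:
Add(Mul(96, Pow(-22, -1)), Mul(-19, Pow(267, -1))) = Add(Mul(96, Rational(-1, 22)), Mul(-19, Rational(1, 267))) = Add(Rational(-48, 11), Rational(-19, 267)) = Rational(-13025, 2937)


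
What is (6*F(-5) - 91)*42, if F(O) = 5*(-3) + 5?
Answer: -6342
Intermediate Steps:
F(O) = -10 (F(O) = -15 + 5 = -10)
(6*F(-5) - 91)*42 = (6*(-10) - 91)*42 = (-60 - 91)*42 = -151*42 = -6342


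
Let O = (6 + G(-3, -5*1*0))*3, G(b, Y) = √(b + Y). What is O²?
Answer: 297 + 108*I*√3 ≈ 297.0 + 187.06*I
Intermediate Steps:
G(b, Y) = √(Y + b)
O = 18 + 3*I*√3 (O = (6 + √(-5*1*0 - 3))*3 = (6 + √(-5*0 - 3))*3 = (6 + √(0 - 3))*3 = (6 + √(-3))*3 = (6 + I*√3)*3 = 18 + 3*I*√3 ≈ 18.0 + 5.1962*I)
O² = (18 + 3*I*√3)²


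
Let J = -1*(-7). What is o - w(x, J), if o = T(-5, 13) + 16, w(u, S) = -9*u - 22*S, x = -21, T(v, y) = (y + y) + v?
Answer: 2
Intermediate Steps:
T(v, y) = v + 2*y (T(v, y) = 2*y + v = v + 2*y)
J = 7
w(u, S) = -22*S - 9*u
o = 37 (o = (-5 + 2*13) + 16 = (-5 + 26) + 16 = 21 + 16 = 37)
o - w(x, J) = 37 - (-22*7 - 9*(-21)) = 37 - (-154 + 189) = 37 - 1*35 = 37 - 35 = 2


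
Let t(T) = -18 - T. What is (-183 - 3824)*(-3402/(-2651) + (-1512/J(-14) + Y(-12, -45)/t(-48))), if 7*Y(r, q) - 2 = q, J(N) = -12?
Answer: -283478769209/556710 ≈ -5.0920e+5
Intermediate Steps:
Y(r, q) = 2/7 + q/7
(-183 - 3824)*(-3402/(-2651) + (-1512/J(-14) + Y(-12, -45)/t(-48))) = (-183 - 3824)*(-3402/(-2651) + (-1512/(-12) + (2/7 + (⅐)*(-45))/(-18 - 1*(-48)))) = -4007*(-3402*(-1/2651) + (-1512*(-1/12) + (2/7 - 45/7)/(-18 + 48))) = -4007*(3402/2651 + (126 - 43/7/30)) = -4007*(3402/2651 + (126 - 43/7*1/30)) = -4007*(3402/2651 + (126 - 43/210)) = -4007*(3402/2651 + 26417/210) = -4007*70745887/556710 = -283478769209/556710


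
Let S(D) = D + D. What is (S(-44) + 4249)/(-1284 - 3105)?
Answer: -73/77 ≈ -0.94805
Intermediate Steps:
S(D) = 2*D
(S(-44) + 4249)/(-1284 - 3105) = (2*(-44) + 4249)/(-1284 - 3105) = (-88 + 4249)/(-4389) = 4161*(-1/4389) = -73/77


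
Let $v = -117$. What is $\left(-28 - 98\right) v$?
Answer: $14742$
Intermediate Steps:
$\left(-28 - 98\right) v = \left(-28 - 98\right) \left(-117\right) = \left(-126\right) \left(-117\right) = 14742$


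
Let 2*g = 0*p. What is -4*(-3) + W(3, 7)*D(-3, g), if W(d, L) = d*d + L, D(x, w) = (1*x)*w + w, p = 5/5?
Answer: 12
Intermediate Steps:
p = 1 (p = 5*(⅕) = 1)
g = 0 (g = (0*1)/2 = (½)*0 = 0)
D(x, w) = w + w*x (D(x, w) = x*w + w = w*x + w = w + w*x)
W(d, L) = L + d² (W(d, L) = d² + L = L + d²)
-4*(-3) + W(3, 7)*D(-3, g) = -4*(-3) + (7 + 3²)*(0*(1 - 3)) = 12 + (7 + 9)*(0*(-2)) = 12 + 16*0 = 12 + 0 = 12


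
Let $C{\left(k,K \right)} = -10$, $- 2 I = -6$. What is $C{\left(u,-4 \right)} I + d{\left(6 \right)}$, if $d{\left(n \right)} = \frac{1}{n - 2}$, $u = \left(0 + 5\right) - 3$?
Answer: $- \frac{119}{4} \approx -29.75$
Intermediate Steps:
$u = 2$ ($u = 5 - 3 = 2$)
$I = 3$ ($I = \left(- \frac{1}{2}\right) \left(-6\right) = 3$)
$d{\left(n \right)} = \frac{1}{-2 + n}$
$C{\left(u,-4 \right)} I + d{\left(6 \right)} = \left(-10\right) 3 + \frac{1}{-2 + 6} = -30 + \frac{1}{4} = - \frac{119}{4}$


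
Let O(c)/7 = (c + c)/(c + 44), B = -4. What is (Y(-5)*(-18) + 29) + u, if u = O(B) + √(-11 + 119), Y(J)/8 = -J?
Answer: -3462/5 + 6*√3 ≈ -682.01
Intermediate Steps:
Y(J) = -8*J (Y(J) = 8*(-J) = -8*J)
O(c) = 14*c/(44 + c) (O(c) = 7*((c + c)/(c + 44)) = 7*((2*c)/(44 + c)) = 7*(2*c/(44 + c)) = 14*c/(44 + c))
u = -7/5 + 6*√3 (u = 14*(-4)/(44 - 4) + √(-11 + 119) = 14*(-4)/40 + √108 = 14*(-4)*(1/40) + 6*√3 = -7/5 + 6*√3 ≈ 8.9923)
(Y(-5)*(-18) + 29) + u = (-8*(-5)*(-18) + 29) + (-7/5 + 6*√3) = (40*(-18) + 29) + (-7/5 + 6*√3) = (-720 + 29) + (-7/5 + 6*√3) = -691 + (-7/5 + 6*√3) = -3462/5 + 6*√3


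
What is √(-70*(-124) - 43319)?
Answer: I*√34639 ≈ 186.12*I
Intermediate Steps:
√(-70*(-124) - 43319) = √(8680 - 43319) = √(-34639) = I*√34639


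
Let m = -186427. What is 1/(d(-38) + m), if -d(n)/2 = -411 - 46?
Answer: -1/185513 ≈ -5.3905e-6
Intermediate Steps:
d(n) = 914 (d(n) = -2*(-411 - 46) = -2*(-457) = 914)
1/(d(-38) + m) = 1/(914 - 186427) = 1/(-185513) = -1/185513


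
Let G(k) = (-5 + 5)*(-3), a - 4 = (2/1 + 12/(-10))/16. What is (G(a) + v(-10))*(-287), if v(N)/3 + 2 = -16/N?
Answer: 1722/5 ≈ 344.40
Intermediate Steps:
v(N) = -6 - 48/N (v(N) = -6 + 3*(-16/N) = -6 - 48/N)
a = 81/20 (a = 4 + (2/1 + 12/(-10))/16 = 4 + (2*1 + 12*(-⅒))*(1/16) = 4 + (2 - 6/5)*(1/16) = 4 + (⅘)*(1/16) = 4 + 1/20 = 81/20 ≈ 4.0500)
G(k) = 0 (G(k) = 0*(-3) = 0)
(G(a) + v(-10))*(-287) = (0 + (-6 - 48/(-10)))*(-287) = (0 + (-6 - 48*(-⅒)))*(-287) = (0 + (-6 + 24/5))*(-287) = (0 - 6/5)*(-287) = -6/5*(-287) = 1722/5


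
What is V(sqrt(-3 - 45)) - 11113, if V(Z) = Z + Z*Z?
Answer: -11161 + 4*I*sqrt(3) ≈ -11161.0 + 6.9282*I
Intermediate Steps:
V(Z) = Z + Z**2
V(sqrt(-3 - 45)) - 11113 = sqrt(-3 - 45)*(1 + sqrt(-3 - 45)) - 11113 = sqrt(-48)*(1 + sqrt(-48)) - 11113 = (4*I*sqrt(3))*(1 + 4*I*sqrt(3)) - 11113 = 4*I*sqrt(3)*(1 + 4*I*sqrt(3)) - 11113 = -11113 + 4*I*sqrt(3)*(1 + 4*I*sqrt(3))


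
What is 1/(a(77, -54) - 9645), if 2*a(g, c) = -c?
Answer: -1/9618 ≈ -0.00010397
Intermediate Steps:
a(g, c) = -c/2 (a(g, c) = (-c)/2 = -c/2)
1/(a(77, -54) - 9645) = 1/(-½*(-54) - 9645) = 1/(27 - 9645) = 1/(-9618) = -1/9618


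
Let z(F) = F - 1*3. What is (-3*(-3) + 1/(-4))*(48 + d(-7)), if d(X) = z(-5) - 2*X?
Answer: 945/2 ≈ 472.50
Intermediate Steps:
z(F) = -3 + F (z(F) = F - 3 = -3 + F)
d(X) = -8 - 2*X (d(X) = (-3 - 5) - 2*X = -8 - 2*X)
(-3*(-3) + 1/(-4))*(48 + d(-7)) = (-3*(-3) + 1/(-4))*(48 + (-8 - 2*(-7))) = (9 + 1*(-¼))*(48 + (-8 + 14)) = (9 - ¼)*(48 + 6) = (35/4)*54 = 945/2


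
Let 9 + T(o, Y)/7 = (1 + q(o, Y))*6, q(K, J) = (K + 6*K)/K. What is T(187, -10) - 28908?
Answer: -28635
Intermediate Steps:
q(K, J) = 7 (q(K, J) = (7*K)/K = 7)
T(o, Y) = 273 (T(o, Y) = -63 + 7*((1 + 7)*6) = -63 + 7*(8*6) = -63 + 7*48 = -63 + 336 = 273)
T(187, -10) - 28908 = 273 - 28908 = -28635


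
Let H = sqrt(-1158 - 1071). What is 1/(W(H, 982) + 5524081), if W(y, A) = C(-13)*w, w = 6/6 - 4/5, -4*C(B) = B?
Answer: 20/110481633 ≈ 1.8103e-7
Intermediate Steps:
C(B) = -B/4
H = I*sqrt(2229) (H = sqrt(-2229) = I*sqrt(2229) ≈ 47.212*I)
w = 1/5 (w = 6*(1/6) - 4*1/5 = 1 - 4/5 = 1/5 ≈ 0.20000)
W(y, A) = 13/20 (W(y, A) = -1/4*(-13)*(1/5) = (13/4)*(1/5) = 13/20)
1/(W(H, 982) + 5524081) = 1/(13/20 + 5524081) = 1/(110481633/20) = 20/110481633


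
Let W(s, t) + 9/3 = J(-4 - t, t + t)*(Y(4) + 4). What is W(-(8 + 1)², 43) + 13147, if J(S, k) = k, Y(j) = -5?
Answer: 13058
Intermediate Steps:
W(s, t) = -3 - 2*t (W(s, t) = -3 + (t + t)*(-5 + 4) = -3 + (2*t)*(-1) = -3 - 2*t)
W(-(8 + 1)², 43) + 13147 = (-3 - 2*43) + 13147 = (-3 - 86) + 13147 = -89 + 13147 = 13058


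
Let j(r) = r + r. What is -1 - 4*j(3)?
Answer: -25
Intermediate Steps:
j(r) = 2*r
-1 - 4*j(3) = -1 - 8*3 = -1 - 4*6 = -1 - 24 = -25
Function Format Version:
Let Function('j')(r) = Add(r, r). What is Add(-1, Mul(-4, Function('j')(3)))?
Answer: -25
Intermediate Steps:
Function('j')(r) = Mul(2, r)
Add(-1, Mul(-4, Function('j')(3))) = Add(-1, Mul(-4, Mul(2, 3))) = Add(-1, Mul(-4, 6)) = Add(-1, -24) = -25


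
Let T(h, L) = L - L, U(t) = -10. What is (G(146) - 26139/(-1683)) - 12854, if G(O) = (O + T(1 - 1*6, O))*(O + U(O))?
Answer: 3936835/561 ≈ 7017.5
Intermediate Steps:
T(h, L) = 0
G(O) = O*(-10 + O) (G(O) = (O + 0)*(O - 10) = O*(-10 + O))
(G(146) - 26139/(-1683)) - 12854 = (146*(-10 + 146) - 26139/(-1683)) - 12854 = (146*136 - 26139*(-1/1683)) - 12854 = (19856 + 8713/561) - 12854 = 11147929/561 - 12854 = 3936835/561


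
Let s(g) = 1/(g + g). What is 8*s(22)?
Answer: 2/11 ≈ 0.18182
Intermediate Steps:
s(g) = 1/(2*g)
8*s(22) = 8*((1/2)/22) = 8*((1/2)*(1/22)) = 8*(1/44) = 2/11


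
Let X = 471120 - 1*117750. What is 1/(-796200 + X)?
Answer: -1/442830 ≈ -2.2582e-6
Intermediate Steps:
X = 353370 (X = 471120 - 117750 = 353370)
1/(-796200 + X) = 1/(-796200 + 353370) = 1/(-442830) = -1/442830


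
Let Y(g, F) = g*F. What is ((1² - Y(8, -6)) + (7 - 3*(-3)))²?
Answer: 4225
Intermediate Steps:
Y(g, F) = F*g
((1² - Y(8, -6)) + (7 - 3*(-3)))² = ((1² - (-6)*8) + (7 - 3*(-3)))² = ((1 - 1*(-48)) + (7 + 9))² = ((1 + 48) + 16)² = (49 + 16)² = 65² = 4225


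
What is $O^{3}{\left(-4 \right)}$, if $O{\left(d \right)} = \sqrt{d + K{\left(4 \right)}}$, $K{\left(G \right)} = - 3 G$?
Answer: $- 64 i \approx - 64.0 i$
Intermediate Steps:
$O{\left(d \right)} = \sqrt{-12 + d}$ ($O{\left(d \right)} = \sqrt{d - 12} = \sqrt{-12 + d}$)
$O^{3}{\left(-4 \right)} = \left(\sqrt{-12 - 4}\right)^{3} = \left(\sqrt{-16}\right)^{3} = \left(4 i\right)^{3} = - 64 i$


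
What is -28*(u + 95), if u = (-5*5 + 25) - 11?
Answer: -2352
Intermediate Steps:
u = -11 (u = (-25 + 25) - 11 = 0 - 11 = -11)
-28*(u + 95) = -28*(-11 + 95) = -28*84 = -2352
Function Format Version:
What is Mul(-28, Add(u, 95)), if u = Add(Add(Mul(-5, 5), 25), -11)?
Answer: -2352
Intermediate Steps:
u = -11 (u = Add(Add(-25, 25), -11) = Add(0, -11) = -11)
Mul(-28, Add(u, 95)) = Mul(-28, Add(-11, 95)) = Mul(-28, 84) = -2352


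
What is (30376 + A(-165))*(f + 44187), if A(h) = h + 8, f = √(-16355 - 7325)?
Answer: 1335286953 + 241752*I*√370 ≈ 1.3353e+9 + 4.6502e+6*I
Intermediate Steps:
f = 8*I*√370 (f = √(-23680) = 8*I*√370 ≈ 153.88*I)
A(h) = 8 + h
(30376 + A(-165))*(f + 44187) = (30376 + (8 - 165))*(8*I*√370 + 44187) = (30376 - 157)*(44187 + 8*I*√370) = 30219*(44187 + 8*I*√370) = 1335286953 + 241752*I*√370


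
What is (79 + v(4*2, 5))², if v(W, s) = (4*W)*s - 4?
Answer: 55225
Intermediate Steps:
v(W, s) = -4 + 4*W*s (v(W, s) = 4*W*s - 4 = -4 + 4*W*s)
(79 + v(4*2, 5))² = (79 + (-4 + 4*(4*2)*5))² = (79 + (-4 + 4*8*5))² = (79 + (-4 + 160))² = (79 + 156)² = 235² = 55225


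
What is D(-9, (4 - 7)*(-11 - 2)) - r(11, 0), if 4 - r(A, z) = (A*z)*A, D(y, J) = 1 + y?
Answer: -12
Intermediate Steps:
r(A, z) = 4 - z*A² (r(A, z) = 4 - A*z*A = 4 - z*A²)
D(-9, (4 - 7)*(-11 - 2)) - r(11, 0) = (1 - 9) - (4 - 1*0*11²) = -8 - (4 - 1*0*121) = -8 - (4 + 0) = -8 - 1*4 = -8 - 4 = -12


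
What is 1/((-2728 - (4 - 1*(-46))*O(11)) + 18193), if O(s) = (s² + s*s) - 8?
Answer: 1/3765 ≈ 0.00026560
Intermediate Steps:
O(s) = -8 + 2*s² (O(s) = (s² + s²) - 8 = 2*s² - 8 = -8 + 2*s²)
1/((-2728 - (4 - 1*(-46))*O(11)) + 18193) = 1/((-2728 - (4 - 1*(-46))*(-8 + 2*11²)) + 18193) = 1/((-2728 - (4 + 46)*(-8 + 2*121)) + 18193) = 1/((-2728 - 50*(-8 + 242)) + 18193) = 1/((-2728 - 50*234) + 18193) = 1/((-2728 - 1*11700) + 18193) = 1/((-2728 - 11700) + 18193) = 1/(-14428 + 18193) = 1/3765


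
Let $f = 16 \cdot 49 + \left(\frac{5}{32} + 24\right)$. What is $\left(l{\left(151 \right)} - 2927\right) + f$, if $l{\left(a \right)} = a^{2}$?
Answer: $\frac{661829}{32} \approx 20682.0$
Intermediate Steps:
$f = \frac{25861}{32}$ ($f = 784 + \left(5 \cdot \frac{1}{32} + 24\right) = 784 + \left(\frac{5}{32} + 24\right) = 784 + \frac{773}{32} = \frac{25861}{32} \approx 808.16$)
$\left(l{\left(151 \right)} - 2927\right) + f = \left(151^{2} - 2927\right) + \frac{25861}{32} = \left(22801 - 2927\right) + \frac{25861}{32} = 19874 + \frac{25861}{32} = \frac{661829}{32}$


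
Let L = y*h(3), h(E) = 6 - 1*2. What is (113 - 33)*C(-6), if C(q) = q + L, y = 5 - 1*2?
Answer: 480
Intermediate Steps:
h(E) = 4 (h(E) = 6 - 2 = 4)
y = 3 (y = 5 - 2 = 3)
L = 12 (L = 3*4 = 12)
C(q) = 12 + q (C(q) = q + 12 = 12 + q)
(113 - 33)*C(-6) = (113 - 33)*(12 - 6) = 80*6 = 480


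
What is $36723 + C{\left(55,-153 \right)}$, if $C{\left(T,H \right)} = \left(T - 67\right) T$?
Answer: $36063$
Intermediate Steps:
$C{\left(T,H \right)} = T \left(-67 + T\right)$ ($C{\left(T,H \right)} = \left(-67 + T\right) T = T \left(-67 + T\right)$)
$36723 + C{\left(55,-153 \right)} = 36723 + 55 \left(-67 + 55\right) = 36723 + 55 \left(-12\right) = 36723 - 660 = 36063$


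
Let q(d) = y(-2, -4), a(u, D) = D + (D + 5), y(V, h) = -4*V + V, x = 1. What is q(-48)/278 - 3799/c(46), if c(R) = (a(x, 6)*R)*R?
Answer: -420145/5000108 ≈ -0.084027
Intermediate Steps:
y(V, h) = -3*V
a(u, D) = 5 + 2*D (a(u, D) = D + (5 + D) = 5 + 2*D)
q(d) = 6 (q(d) = -3*(-2) = 6)
c(R) = 17*R² (c(R) = ((5 + 2*6)*R)*R = ((5 + 12)*R)*R = (17*R)*R = 17*R²)
q(-48)/278 - 3799/c(46) = 6/278 - 3799/(17*46²) = 6*(1/278) - 3799/(17*2116) = 3/139 - 3799/35972 = -420145/5000108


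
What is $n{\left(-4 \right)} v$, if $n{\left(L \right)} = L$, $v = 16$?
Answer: $-64$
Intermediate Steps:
$n{\left(-4 \right)} v = \left(-4\right) 16 = -64$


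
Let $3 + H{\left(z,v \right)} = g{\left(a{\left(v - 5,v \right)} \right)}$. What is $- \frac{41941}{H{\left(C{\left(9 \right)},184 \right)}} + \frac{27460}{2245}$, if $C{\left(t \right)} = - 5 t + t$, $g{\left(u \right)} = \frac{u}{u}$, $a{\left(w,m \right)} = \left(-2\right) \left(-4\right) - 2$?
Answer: $\frac{18842493}{898} \approx 20983.0$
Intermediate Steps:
$a{\left(w,m \right)} = 6$ ($a{\left(w,m \right)} = 8 - 2 = 6$)
$g{\left(u \right)} = 1$
$C{\left(t \right)} = - 4 t$
$H{\left(z,v \right)} = -2$ ($H{\left(z,v \right)} = -3 + 1 = -2$)
$- \frac{41941}{H{\left(C{\left(9 \right)},184 \right)}} + \frac{27460}{2245} = - \frac{41941}{-2} + \frac{27460}{2245} = \left(-41941\right) \left(- \frac{1}{2}\right) + 27460 \cdot \frac{1}{2245} = \frac{41941}{2} + \frac{5492}{449} = \frac{18842493}{898}$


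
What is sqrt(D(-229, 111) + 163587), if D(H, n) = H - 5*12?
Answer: sqrt(163298) ≈ 404.10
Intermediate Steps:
D(H, n) = -60 + H (D(H, n) = H - 60 = -60 + H)
sqrt(D(-229, 111) + 163587) = sqrt((-60 - 229) + 163587) = sqrt(-289 + 163587) = sqrt(163298)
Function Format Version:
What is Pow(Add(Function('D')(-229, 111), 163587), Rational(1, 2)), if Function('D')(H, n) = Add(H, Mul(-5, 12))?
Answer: Pow(163298, Rational(1, 2)) ≈ 404.10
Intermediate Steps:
Function('D')(H, n) = Add(-60, H) (Function('D')(H, n) = Add(H, -60) = Add(-60, H))
Pow(Add(Function('D')(-229, 111), 163587), Rational(1, 2)) = Pow(Add(Add(-60, -229), 163587), Rational(1, 2)) = Pow(Add(-289, 163587), Rational(1, 2)) = Pow(163298, Rational(1, 2))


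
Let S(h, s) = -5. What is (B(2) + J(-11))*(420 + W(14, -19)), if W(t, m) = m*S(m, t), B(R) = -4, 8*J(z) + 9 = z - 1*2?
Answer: -13905/4 ≈ -3476.3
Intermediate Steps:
J(z) = -11/8 + z/8 (J(z) = -9/8 + (z - 1*2)/8 = -9/8 + (z - 2)/8 = -9/8 + (-2 + z)/8 = -9/8 + (-¼ + z/8) = -11/8 + z/8)
W(t, m) = -5*m (W(t, m) = m*(-5) = -5*m)
(B(2) + J(-11))*(420 + W(14, -19)) = (-4 + (-11/8 + (⅛)*(-11)))*(420 - 5*(-19)) = (-4 + (-11/8 - 11/8))*(420 + 95) = (-4 - 11/4)*515 = -27/4*515 = -13905/4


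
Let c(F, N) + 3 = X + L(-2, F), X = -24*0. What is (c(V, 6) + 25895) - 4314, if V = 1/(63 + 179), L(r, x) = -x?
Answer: 5221875/242 ≈ 21578.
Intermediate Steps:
X = 0
V = 1/242 ≈ 0.0041322
c(F, N) = -3 - F (c(F, N) = -3 + (0 - F) = -3 - F)
(c(V, 6) + 25895) - 4314 = ((-3 - 1*1/242) + 25895) - 4314 = ((-3 - 1/242) + 25895) - 4314 = (-727/242 + 25895) - 4314 = 6265863/242 - 4314 = 5221875/242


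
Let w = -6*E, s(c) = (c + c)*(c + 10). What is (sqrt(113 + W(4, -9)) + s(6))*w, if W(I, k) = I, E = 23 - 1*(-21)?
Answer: -50688 - 792*sqrt(13) ≈ -53544.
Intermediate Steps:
E = 44 (E = 23 + 21 = 44)
s(c) = 2*c*(10 + c) (s(c) = (2*c)*(10 + c) = 2*c*(10 + c))
w = -264 (w = -6*44 = -264)
(sqrt(113 + W(4, -9)) + s(6))*w = (sqrt(113 + 4) + 2*6*(10 + 6))*(-264) = (sqrt(117) + 2*6*16)*(-264) = (3*sqrt(13) + 192)*(-264) = (192 + 3*sqrt(13))*(-264) = -50688 - 792*sqrt(13)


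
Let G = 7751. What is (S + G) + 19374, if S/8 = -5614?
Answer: -17787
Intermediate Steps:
S = -44912 (S = 8*(-5614) = -44912)
(S + G) + 19374 = (-44912 + 7751) + 19374 = -37161 + 19374 = -17787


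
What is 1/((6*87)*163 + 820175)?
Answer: 1/905261 ≈ 1.1047e-6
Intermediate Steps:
1/((6*87)*163 + 820175) = 1/(522*163 + 820175) = 1/(85086 + 820175) = 1/905261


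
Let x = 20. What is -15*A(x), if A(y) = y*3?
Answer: -900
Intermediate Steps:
A(y) = 3*y
-15*A(x) = -45*20 = -15*60 = -900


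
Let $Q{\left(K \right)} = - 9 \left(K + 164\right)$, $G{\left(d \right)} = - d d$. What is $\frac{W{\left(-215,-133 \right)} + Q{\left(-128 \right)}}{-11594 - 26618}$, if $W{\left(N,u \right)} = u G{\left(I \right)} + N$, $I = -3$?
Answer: $- \frac{329}{19106} \approx -0.01722$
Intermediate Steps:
$G{\left(d \right)} = - d^{2}$
$W{\left(N,u \right)} = N - 9 u$ ($W{\left(N,u \right)} = u \left(- \left(-3\right)^{2}\right) + N = u \left(\left(-1\right) 9\right) + N = u \left(-9\right) + N = - 9 u + N = N - 9 u$)
$Q{\left(K \right)} = -1476 - 9 K$ ($Q{\left(K \right)} = - 9 \left(164 + K\right) = -1476 - 9 K$)
$\frac{W{\left(-215,-133 \right)} + Q{\left(-128 \right)}}{-11594 - 26618} = \frac{\left(-215 - -1197\right) - 324}{-11594 - 26618} = \frac{\left(-215 + 1197\right) + \left(-1476 + 1152\right)}{-38212} = \left(982 - 324\right) \left(- \frac{1}{38212}\right) = 658 \left(- \frac{1}{38212}\right) = - \frac{329}{19106}$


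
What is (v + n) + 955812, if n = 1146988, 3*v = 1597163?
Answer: 7905563/3 ≈ 2.6352e+6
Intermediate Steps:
v = 1597163/3 (v = (1/3)*1597163 = 1597163/3 ≈ 5.3239e+5)
(v + n) + 955812 = (1597163/3 + 1146988) + 955812 = 5038127/3 + 955812 = 7905563/3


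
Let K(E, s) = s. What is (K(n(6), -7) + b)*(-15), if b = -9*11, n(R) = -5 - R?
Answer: 1590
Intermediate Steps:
b = -99
(K(n(6), -7) + b)*(-15) = (-7 - 99)*(-15) = -106*(-15) = 1590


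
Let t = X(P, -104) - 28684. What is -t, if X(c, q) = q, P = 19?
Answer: 28788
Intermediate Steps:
t = -28788 (t = -104 - 28684 = -28788)
-t = -1*(-28788) = 28788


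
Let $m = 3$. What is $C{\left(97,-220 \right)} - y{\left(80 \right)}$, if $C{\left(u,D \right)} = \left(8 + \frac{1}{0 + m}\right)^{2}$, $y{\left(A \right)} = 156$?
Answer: $- \frac{779}{9} \approx -86.556$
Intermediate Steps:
$C{\left(u,D \right)} = \frac{625}{9}$ ($C{\left(u,D \right)} = \left(8 + \frac{1}{0 + 3}\right)^{2} = \left(8 + \frac{1}{3}\right)^{2} = \left(\frac{25}{3}\right)^{2} = \frac{625}{9}$)
$C{\left(97,-220 \right)} - y{\left(80 \right)} = \frac{625}{9} - 156 = - \frac{779}{9}$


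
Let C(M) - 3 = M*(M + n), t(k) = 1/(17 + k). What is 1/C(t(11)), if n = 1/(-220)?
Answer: 2695/8088 ≈ 0.33321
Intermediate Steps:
n = -1/220 ≈ -0.0045455
C(M) = 3 + M*(-1/220 + M) (C(M) = 3 + M*(M - 1/220) = 3 + M*(-1/220 + M))
1/C(t(11)) = 1/(3 + (1/(17 + 11))² - 1/(220*(17 + 11))) = 1/(3 + (1/28)² - 1/220/28) = 1/(3 + (1/28)² - 1/220*1/28) = 1/(3 + 1/784 - 1/6160) = 1/(8088/2695) = 2695/8088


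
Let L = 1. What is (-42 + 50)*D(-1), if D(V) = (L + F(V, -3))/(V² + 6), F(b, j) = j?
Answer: -16/7 ≈ -2.2857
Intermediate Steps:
D(V) = -2/(6 + V²) (D(V) = (1 - 3)/(V² + 6) = -2/(6 + V²))
(-42 + 50)*D(-1) = (-42 + 50)*(-2/(6 + (-1)²)) = 8*(-2/(6 + 1)) = 8*(-2/7) = -16/7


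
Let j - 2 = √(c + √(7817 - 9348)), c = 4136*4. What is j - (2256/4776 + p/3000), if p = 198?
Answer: 145433/99500 + √(16544 + I*√1531) ≈ 130.09 + 0.1521*I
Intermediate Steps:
c = 16544
j = 2 + √(16544 + I*√1531) (j = 2 + √(16544 + √(7817 - 9348)) = 2 + √(16544 + √(-1531)) = 2 + √(16544 + I*√1531) ≈ 130.62 + 0.1521*I)
j - (2256/4776 + p/3000) = (2 + √(16544 + I*√1531)) - (2256/4776 + 198/3000) = (2 + √(16544 + I*√1531)) - (2256*(1/4776) + 198*(1/3000)) = (2 + √(16544 + I*√1531)) - (94/199 + 33/500) = (2 + √(16544 + I*√1531)) - 1*53567/99500 = (2 + √(16544 + I*√1531)) - 53567/99500 = 145433/99500 + √(16544 + I*√1531)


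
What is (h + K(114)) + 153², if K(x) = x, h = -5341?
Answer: 18182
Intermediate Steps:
(h + K(114)) + 153² = (-5341 + 114) + 153² = -5227 + 23409 = 18182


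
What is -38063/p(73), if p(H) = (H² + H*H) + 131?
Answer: -38063/10789 ≈ -3.5279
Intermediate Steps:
p(H) = 131 + 2*H² (p(H) = (H² + H²) + 131 = 2*H² + 131 = 131 + 2*H²)
-38063/p(73) = -38063/(131 + 2*73²) = -38063/(131 + 2*5329) = -38063/(131 + 10658) = -38063/10789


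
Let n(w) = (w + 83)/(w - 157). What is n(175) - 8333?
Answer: -24956/3 ≈ -8318.7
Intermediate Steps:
n(w) = (83 + w)/(-157 + w)
n(175) - 8333 = (83 + 175)/(-157 + 175) - 8333 = 258/18 - 8333 = (1/18)*258 - 8333 = 43/3 - 8333 = -24956/3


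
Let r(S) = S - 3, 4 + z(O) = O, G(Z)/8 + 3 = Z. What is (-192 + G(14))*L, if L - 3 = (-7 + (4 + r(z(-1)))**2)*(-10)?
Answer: 9048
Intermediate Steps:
G(Z) = -24 + 8*Z
z(O) = -4 + O
r(S) = -3 + S
L = -87 (L = 3 + (-7 + (4 + (-3 + (-4 - 1)))**2)*(-10) = 3 + (-7 + (4 + (-3 - 5))**2)*(-10) = 3 + (-7 + (4 - 8)**2)*(-10) = 3 + (-7 + (-4)**2)*(-10) = 3 + (-7 + 16)*(-10) = 3 + 9*(-10) = 3 - 90 = -87)
(-192 + G(14))*L = (-192 + (-24 + 8*14))*(-87) = (-192 + (-24 + 112))*(-87) = (-192 + 88)*(-87) = -104*(-87) = 9048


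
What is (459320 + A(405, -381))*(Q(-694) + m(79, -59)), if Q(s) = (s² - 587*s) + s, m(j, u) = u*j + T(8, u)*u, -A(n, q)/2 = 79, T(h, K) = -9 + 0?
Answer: 405986448780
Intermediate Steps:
T(h, K) = -9
A(n, q) = -158 (A(n, q) = -2*79 = -158)
m(j, u) = -9*u + j*u (m(j, u) = u*j - 9*u = j*u - 9*u = -9*u + j*u)
Q(s) = s² - 586*s
(459320 + A(405, -381))*(Q(-694) + m(79, -59)) = (459320 - 158)*(-694*(-586 - 694) - 59*(-9 + 79)) = 459162*(-694*(-1280) - 59*70) = 459162*(888320 - 4130) = 459162*884190 = 405986448780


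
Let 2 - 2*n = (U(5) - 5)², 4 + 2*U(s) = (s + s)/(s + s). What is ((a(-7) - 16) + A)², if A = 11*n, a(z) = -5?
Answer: 3759721/64 ≈ 58746.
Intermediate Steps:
U(s) = -3/2 (U(s) = -2 + ((s + s)/(s + s))/2 = -2 + ((2*s)/((2*s)))/2 = -2 + ((2*s)*(1/(2*s)))/2 = -2 + (½)*1 = -2 + ½ = -3/2)
n = -161/8 (n = 1 - (-3/2 - 5)²/2 = 1 - (-13/2)²/2 = 1 - ½*169/4 = 1 - 169/8 = -161/8 ≈ -20.125)
A = -1771/8 (A = 11*(-161/8) = -1771/8 ≈ -221.38)
((a(-7) - 16) + A)² = ((-5 - 16) - 1771/8)² = (-21 - 1771/8)² = (-1939/8)² = 3759721/64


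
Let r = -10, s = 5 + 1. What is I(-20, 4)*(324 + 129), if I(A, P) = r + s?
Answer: -1812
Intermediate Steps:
s = 6
I(A, P) = -4 (I(A, P) = -10 + 6 = -4)
I(-20, 4)*(324 + 129) = -4*(324 + 129) = -4*453 = -1812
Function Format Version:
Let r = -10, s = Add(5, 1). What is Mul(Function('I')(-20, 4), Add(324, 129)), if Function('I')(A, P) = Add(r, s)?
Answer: -1812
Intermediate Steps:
s = 6
Function('I')(A, P) = -4 (Function('I')(A, P) = Add(-10, 6) = -4)
Mul(Function('I')(-20, 4), Add(324, 129)) = Mul(-4, Add(324, 129)) = Mul(-4, 453) = -1812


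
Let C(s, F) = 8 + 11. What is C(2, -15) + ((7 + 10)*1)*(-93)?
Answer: -1562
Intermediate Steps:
C(s, F) = 19
C(2, -15) + ((7 + 10)*1)*(-93) = 19 + ((7 + 10)*1)*(-93) = 19 + (17*1)*(-93) = 19 + 17*(-93) = 19 - 1581 = -1562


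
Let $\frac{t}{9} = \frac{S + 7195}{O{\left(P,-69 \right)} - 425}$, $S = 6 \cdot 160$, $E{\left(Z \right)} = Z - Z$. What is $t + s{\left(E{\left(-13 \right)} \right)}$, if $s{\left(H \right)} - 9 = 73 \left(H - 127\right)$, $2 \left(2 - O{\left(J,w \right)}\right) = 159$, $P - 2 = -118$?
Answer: $- \frac{630340}{67} \approx -9408.1$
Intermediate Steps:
$P = -116$ ($P = 2 - 118 = -116$)
$O{\left(J,w \right)} = - \frac{155}{2}$ ($O{\left(J,w \right)} = 2 - \frac{159}{2} = - \frac{155}{2}$)
$E{\left(Z \right)} = 0$
$S = 960$
$s{\left(H \right)} = -9262 + 73 H$ ($s{\left(H \right)} = 9 + 73 \left(H - 127\right) = 9 + 73 \left(-127 + H\right) = 9 + \left(-9271 + 73 H\right) = -9262 + 73 H$)
$t = - \frac{9786}{67}$ ($t = 9 \frac{960 + 7195}{- \frac{155}{2} - 425} = 9 \frac{8155}{- \frac{1005}{2}} = 9 \cdot 8155 \left(- \frac{2}{1005}\right) = 9 \left(- \frac{3262}{201}\right) = - \frac{9786}{67} \approx -146.06$)
$t + s{\left(E{\left(-13 \right)} \right)} = - \frac{9786}{67} + \left(-9262 + 73 \cdot 0\right) = - \frac{9786}{67} + \left(-9262 + 0\right) = - \frac{9786}{67} - 9262 = - \frac{630340}{67}$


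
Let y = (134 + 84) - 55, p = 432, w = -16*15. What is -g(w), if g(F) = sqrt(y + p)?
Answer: -sqrt(595) ≈ -24.393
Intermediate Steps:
w = -240
y = 163 (y = 218 - 55 = 163)
g(F) = sqrt(595) (g(F) = sqrt(163 + 432) = sqrt(595))
-g(w) = -sqrt(595)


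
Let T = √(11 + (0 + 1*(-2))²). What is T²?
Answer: 15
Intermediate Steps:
T = √15 (T = √(11 + (0 - 2)²) = √(11 + (-2)²) = √(11 + 4) = √15 ≈ 3.8730)
T² = (√15)² = 15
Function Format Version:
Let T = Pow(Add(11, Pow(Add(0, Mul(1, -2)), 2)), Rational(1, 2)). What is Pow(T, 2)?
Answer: 15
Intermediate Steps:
T = Pow(15, Rational(1, 2)) (T = Pow(Add(11, Pow(Add(0, -2), 2)), Rational(1, 2)) = Pow(Add(11, Pow(-2, 2)), Rational(1, 2)) = Pow(Add(11, 4), Rational(1, 2)) = Pow(15, Rational(1, 2)) ≈ 3.8730)
Pow(T, 2) = Pow(Pow(15, Rational(1, 2)), 2) = 15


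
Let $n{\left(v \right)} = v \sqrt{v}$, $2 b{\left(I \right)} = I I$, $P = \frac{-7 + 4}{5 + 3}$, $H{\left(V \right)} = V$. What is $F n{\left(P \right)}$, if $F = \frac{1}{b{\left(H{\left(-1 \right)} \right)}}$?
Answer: $- \frac{3 i \sqrt{6}}{16} \approx - 0.45928 i$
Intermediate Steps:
$P = - \frac{3}{8} \approx -0.375$
$b{\left(I \right)} = \frac{I^{2}}{2}$ ($b{\left(I \right)} = \frac{I I}{2} = \frac{I^{2}}{2}$)
$F = 2$ ($F = \frac{1}{\frac{1}{2} \left(-1\right)^{2}} = \frac{1}{\frac{1}{2} \cdot 1} = \frac{1}{\frac{1}{2}} = 2$)
$n{\left(v \right)} = v^{\frac{3}{2}}$
$F n{\left(P \right)} = 2 \left(- \frac{3}{8}\right)^{\frac{3}{2}} = 2 \left(- \frac{3 i \sqrt{6}}{32}\right) = - \frac{3 i \sqrt{6}}{16}$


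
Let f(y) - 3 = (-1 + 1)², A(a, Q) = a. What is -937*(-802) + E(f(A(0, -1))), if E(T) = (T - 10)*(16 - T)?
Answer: 751383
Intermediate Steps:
f(y) = 3 (f(y) = 3 + (-1 + 1)² = 3 + 0² = 3 + 0 = 3)
E(T) = (-10 + T)*(16 - T)
-937*(-802) + E(f(A(0, -1))) = -937*(-802) + (-160 - 1*3² + 26*3) = 751474 + (-160 - 1*9 + 78) = 751474 + (-160 - 9 + 78) = 751474 - 91 = 751383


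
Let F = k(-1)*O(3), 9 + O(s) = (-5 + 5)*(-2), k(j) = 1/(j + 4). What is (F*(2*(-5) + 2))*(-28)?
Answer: -672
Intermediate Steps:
k(j) = 1/(4 + j)
O(s) = -9 (O(s) = -9 + (-5 + 5)*(-2) = -9 + 0*(-2) = -9 + 0 = -9)
F = -3 (F = -9/(4 - 1) = -9/3 = (⅓)*(-9) = -3)
(F*(2*(-5) + 2))*(-28) = -3*(2*(-5) + 2)*(-28) = -3*(-10 + 2)*(-28) = -3*(-8)*(-28) = 24*(-28) = -672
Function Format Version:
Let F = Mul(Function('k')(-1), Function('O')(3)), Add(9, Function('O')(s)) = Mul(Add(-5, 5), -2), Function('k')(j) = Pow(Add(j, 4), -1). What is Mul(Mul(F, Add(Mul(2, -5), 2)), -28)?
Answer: -672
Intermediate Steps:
Function('k')(j) = Pow(Add(4, j), -1)
Function('O')(s) = -9 (Function('O')(s) = Add(-9, Mul(Add(-5, 5), -2)) = Add(-9, Mul(0, -2)) = Add(-9, 0) = -9)
F = -3 (F = Mul(Pow(Add(4, -1), -1), -9) = Mul(Pow(3, -1), -9) = Mul(Rational(1, 3), -9) = -3)
Mul(Mul(F, Add(Mul(2, -5), 2)), -28) = Mul(Mul(-3, Add(Mul(2, -5), 2)), -28) = Mul(Mul(-3, Add(-10, 2)), -28) = Mul(Mul(-3, -8), -28) = Mul(24, -28) = -672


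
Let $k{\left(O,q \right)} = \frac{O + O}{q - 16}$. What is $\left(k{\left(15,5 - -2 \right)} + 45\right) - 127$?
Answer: $- \frac{256}{3} \approx -85.333$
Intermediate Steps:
$k{\left(O,q \right)} = \frac{2 O}{-16 + q}$ ($k{\left(O,q \right)} = \frac{2 O}{q - 16} = \frac{2 O}{-16 + q}$)
$\left(k{\left(15,5 - -2 \right)} + 45\right) - 127 = \left(2 \cdot 15 \frac{1}{-16 + \left(5 - -2\right)} + 45\right) - 127 = \left(2 \cdot 15 \frac{1}{-16 + \left(5 + 2\right)} + 45\right) - 127 = \left(2 \cdot 15 \frac{1}{-16 + 7} + 45\right) - 127 = \left(2 \cdot 15 \frac{1}{-9} + 45\right) - 127 = \left(2 \cdot 15 \left(- \frac{1}{9}\right) + 45\right) - 127 = \left(- \frac{10}{3} + 45\right) - 127 = \frac{125}{3} - 127 = - \frac{256}{3}$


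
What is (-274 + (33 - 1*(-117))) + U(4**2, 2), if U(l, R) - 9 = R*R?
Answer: -111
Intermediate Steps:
U(l, R) = 9 + R**2 (U(l, R) = 9 + R*R = 9 + R**2)
(-274 + (33 - 1*(-117))) + U(4**2, 2) = (-274 + (33 - 1*(-117))) + (9 + 2**2) = (-274 + (33 + 117)) + (9 + 4) = (-274 + 150) + 13 = -124 + 13 = -111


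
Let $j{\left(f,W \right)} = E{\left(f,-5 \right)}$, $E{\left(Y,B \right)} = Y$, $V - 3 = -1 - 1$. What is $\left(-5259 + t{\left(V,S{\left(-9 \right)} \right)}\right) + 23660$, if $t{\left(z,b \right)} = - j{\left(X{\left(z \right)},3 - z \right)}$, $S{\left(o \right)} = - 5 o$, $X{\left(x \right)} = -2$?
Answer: $18403$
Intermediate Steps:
$V = 1$ ($V = 3 - 2 = 1$)
$j{\left(f,W \right)} = f$
$t{\left(z,b \right)} = 2$ ($t{\left(z,b \right)} = \left(-1\right) \left(-2\right) = 2$)
$\left(-5259 + t{\left(V,S{\left(-9 \right)} \right)}\right) + 23660 = \left(-5259 + 2\right) + 23660 = -5257 + 23660 = 18403$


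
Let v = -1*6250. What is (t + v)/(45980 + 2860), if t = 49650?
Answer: 1085/1221 ≈ 0.88862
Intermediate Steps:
v = -6250
(t + v)/(45980 + 2860) = (49650 - 6250)/(45980 + 2860) = 43400/48840 = 43400*(1/48840) = 1085/1221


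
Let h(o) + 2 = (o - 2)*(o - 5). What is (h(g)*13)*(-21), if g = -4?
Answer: -14196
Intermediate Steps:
h(o) = -2 + (-5 + o)*(-2 + o) (h(o) = -2 + (o - 2)*(o - 5) = -2 + (-2 + o)*(-5 + o) = -2 + (-5 + o)*(-2 + o))
(h(g)*13)*(-21) = ((8 + (-4)² - 7*(-4))*13)*(-21) = ((8 + 16 + 28)*13)*(-21) = (52*13)*(-21) = 676*(-21) = -14196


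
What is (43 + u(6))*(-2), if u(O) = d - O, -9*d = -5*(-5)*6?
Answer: -122/3 ≈ -40.667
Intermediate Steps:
d = -50/3 (d = -(-5*(-5))*6/9 = -25*6/9 = -⅑*150 = -50/3 ≈ -16.667)
u(O) = -50/3 - O
(43 + u(6))*(-2) = (43 + (-50/3 - 1*6))*(-2) = (43 + (-50/3 - 6))*(-2) = (43 - 68/3)*(-2) = (61/3)*(-2) = -122/3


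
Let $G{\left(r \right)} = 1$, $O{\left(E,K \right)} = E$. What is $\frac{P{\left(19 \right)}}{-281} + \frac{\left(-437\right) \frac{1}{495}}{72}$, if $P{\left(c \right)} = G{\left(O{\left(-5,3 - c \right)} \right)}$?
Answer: $- \frac{158437}{10014840} \approx -0.01582$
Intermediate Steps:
$P{\left(c \right)} = 1$
$\frac{P{\left(19 \right)}}{-281} + \frac{\left(-437\right) \frac{1}{495}}{72} = 1 \frac{1}{-281} + \frac{\left(-437\right) \frac{1}{495}}{72} = 1 \left(- \frac{1}{281}\right) + \left(-437\right) \frac{1}{495} \cdot \frac{1}{72} = - \frac{1}{281} - \frac{437}{35640} = - \frac{158437}{10014840}$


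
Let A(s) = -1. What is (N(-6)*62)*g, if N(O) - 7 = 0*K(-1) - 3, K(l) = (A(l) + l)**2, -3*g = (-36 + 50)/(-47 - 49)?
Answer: 217/18 ≈ 12.056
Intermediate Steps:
g = 7/144 (g = -(-36 + 50)/(3*(-47 - 49)) = -14/(3*(-96)) = -14*(-1)/(3*96) = -1/3*(-7/48) = 7/144 ≈ 0.048611)
K(l) = (-1 + l)**2
N(O) = 4 (N(O) = 7 + (0*(-1 - 1)**2 - 3) = 7 + (0*(-2)**2 - 3) = 7 + (0*4 - 3) = 7 + (0 - 3) = 7 - 3 = 4)
(N(-6)*62)*g = (4*62)*(7/144) = 248*(7/144) = 217/18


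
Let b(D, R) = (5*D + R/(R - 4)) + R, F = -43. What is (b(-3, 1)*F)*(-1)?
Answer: -1849/3 ≈ -616.33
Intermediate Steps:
b(D, R) = R + 5*D + R/(-4 + R) (b(D, R) = (5*D + R/(-4 + R)) + R = R + 5*D + R/(-4 + R))
(b(-3, 1)*F)*(-1) = (((1² - 20*(-3) - 3*1 + 5*(-3)*1)/(-4 + 1))*(-43))*(-1) = (((1 + 60 - 3 - 15)/(-3))*(-43))*(-1) = (-⅓*43*(-43))*(-1) = -43/3*(-43)*(-1) = (1849/3)*(-1) = -1849/3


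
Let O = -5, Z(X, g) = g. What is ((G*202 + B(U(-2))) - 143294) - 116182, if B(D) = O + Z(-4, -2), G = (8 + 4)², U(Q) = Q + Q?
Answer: -230395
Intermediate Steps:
U(Q) = 2*Q
G = 144 (G = 12² = 144)
B(D) = -7 (B(D) = -5 - 2 = -7)
((G*202 + B(U(-2))) - 143294) - 116182 = ((144*202 - 7) - 143294) - 116182 = ((29088 - 7) - 143294) - 116182 = (29081 - 143294) - 116182 = -114213 - 116182 = -230395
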